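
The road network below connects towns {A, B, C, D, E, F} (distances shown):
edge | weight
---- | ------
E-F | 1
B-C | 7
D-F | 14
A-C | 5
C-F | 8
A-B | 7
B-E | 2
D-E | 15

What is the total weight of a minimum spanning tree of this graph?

Kruskal's algorithm — process edges by increasing weight (ties by edge label):
E-F (1): add — endpoints in different components.
B-E (2): add — endpoints in different components.
A-C (5): add — endpoints in different components.
A-B (7): add — endpoints in different components.
B-C (7): skip — B and C already connected.
C-F (8): skip — C and F already connected.
D-F (14): add — endpoints in different components.
MST edges: E-F, B-E, A-C, A-B, D-F; total weight 1+2+5+7+14 = 29.

29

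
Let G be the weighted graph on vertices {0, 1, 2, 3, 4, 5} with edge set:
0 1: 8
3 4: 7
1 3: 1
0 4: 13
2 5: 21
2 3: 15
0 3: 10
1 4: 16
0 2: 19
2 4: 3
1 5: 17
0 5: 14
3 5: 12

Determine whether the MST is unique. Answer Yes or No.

Kruskal's algorithm — process edges by increasing weight (ties by edge label):
1 3 (1): add — endpoints in different components.
2 4 (3): add — endpoints in different components.
3 4 (7): add — endpoints in different components.
0 1 (8): add — endpoints in different components.
0 3 (10): skip — 0 and 3 already connected.
3 5 (12): add — endpoints in different components.
Every non-tree edge has weight strictly greater than the heaviest edge on the tree path between its endpoints, so the MST is unique.

Yes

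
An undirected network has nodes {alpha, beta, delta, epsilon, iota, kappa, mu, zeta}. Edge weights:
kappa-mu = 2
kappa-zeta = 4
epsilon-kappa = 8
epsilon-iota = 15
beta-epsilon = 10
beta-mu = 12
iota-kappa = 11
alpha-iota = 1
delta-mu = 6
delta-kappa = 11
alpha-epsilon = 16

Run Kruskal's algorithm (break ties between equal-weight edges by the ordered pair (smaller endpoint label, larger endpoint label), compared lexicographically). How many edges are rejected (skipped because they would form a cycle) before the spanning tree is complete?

1

Kruskal: consider edges lightest-first.
alpha-iota (1): add — endpoints in different components.
kappa-mu (2): add — endpoints in different components.
kappa-zeta (4): add — endpoints in different components.
delta-mu (6): add — endpoints in different components.
epsilon-kappa (8): add — endpoints in different components.
beta-epsilon (10): add — endpoints in different components.
delta-kappa (11): skip — kappa and delta already connected.
iota-kappa (11): add — endpoints in different components.
Edges rejected before the tree was complete: 1.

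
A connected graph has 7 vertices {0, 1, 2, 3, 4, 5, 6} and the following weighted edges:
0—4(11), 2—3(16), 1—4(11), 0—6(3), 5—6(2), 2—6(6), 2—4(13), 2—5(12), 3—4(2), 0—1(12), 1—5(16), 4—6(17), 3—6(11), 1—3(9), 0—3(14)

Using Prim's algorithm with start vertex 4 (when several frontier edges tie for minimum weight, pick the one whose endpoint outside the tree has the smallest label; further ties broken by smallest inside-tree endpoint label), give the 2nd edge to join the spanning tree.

Prim, starting at 4.
Step 1: cheapest edge leaving the tree is 3—4 (2); add 3.
Step 2: cheapest edge leaving the tree is 1—3 (9); add 1.
Step 3: cheapest edge leaving the tree is 0—4 (11); add 0.
Step 4: cheapest edge leaving the tree is 0—6 (3); add 6.
Step 5: cheapest edge leaving the tree is 5—6 (2); add 5.
Step 6: cheapest edge leaving the tree is 2—6 (6); add 2.
The 2nd edge added is 1—3.

1-3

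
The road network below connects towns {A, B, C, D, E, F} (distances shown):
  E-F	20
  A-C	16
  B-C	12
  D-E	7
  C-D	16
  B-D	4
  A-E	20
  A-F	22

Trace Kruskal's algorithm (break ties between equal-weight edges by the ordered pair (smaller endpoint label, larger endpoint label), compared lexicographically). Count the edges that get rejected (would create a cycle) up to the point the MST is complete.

Sort edges by weight, then run Kruskal:
B-D (4): add. Components now {A} {B,D} {C} {E} {F}
D-E (7): add. Components now {A} {B,D,E} {C} {F}
B-C (12): add. Components now {A} {B,C,D,E} {F}
A-C (16): add. Components now {A,B,C,D,E} {F}
C-D (16): skip — C and D already connected.
A-E (20): skip — A and E already connected.
E-F (20): add. Components now {A,B,C,D,E,F}
Edges rejected before the tree was complete: 2.

2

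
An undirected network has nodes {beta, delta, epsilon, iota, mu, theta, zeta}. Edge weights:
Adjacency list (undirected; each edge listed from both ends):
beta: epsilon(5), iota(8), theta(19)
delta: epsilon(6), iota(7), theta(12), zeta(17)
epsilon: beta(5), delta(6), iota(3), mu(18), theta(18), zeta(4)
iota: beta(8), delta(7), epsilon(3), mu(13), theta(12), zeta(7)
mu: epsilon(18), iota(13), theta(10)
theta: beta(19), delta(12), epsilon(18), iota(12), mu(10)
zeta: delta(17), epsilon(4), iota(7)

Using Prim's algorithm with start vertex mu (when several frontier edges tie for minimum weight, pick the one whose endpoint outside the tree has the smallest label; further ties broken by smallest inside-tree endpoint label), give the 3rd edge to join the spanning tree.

Grow the tree from mu using Prim:
Step 1: cheapest edge leaving the tree is mu theta (10); add theta.
Step 2: cheapest edge leaving the tree is delta theta (12); add delta.
Step 3: cheapest edge leaving the tree is delta epsilon (6); add epsilon.
Step 4: cheapest edge leaving the tree is epsilon iota (3); add iota.
Step 5: cheapest edge leaving the tree is epsilon zeta (4); add zeta.
Step 6: cheapest edge leaving the tree is beta epsilon (5); add beta.
The 3rd edge added is delta epsilon.

delta-epsilon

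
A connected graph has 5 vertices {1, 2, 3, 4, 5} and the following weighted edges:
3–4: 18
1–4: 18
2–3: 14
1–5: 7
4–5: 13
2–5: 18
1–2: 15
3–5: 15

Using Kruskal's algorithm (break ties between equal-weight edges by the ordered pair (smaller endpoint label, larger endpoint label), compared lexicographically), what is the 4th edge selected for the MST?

Kruskal's algorithm — process edges by increasing weight (ties by edge label):
1–5 (7): add — endpoints in different components.
4–5 (13): add — endpoints in different components.
2–3 (14): add — endpoints in different components.
1–2 (15): add — endpoints in different components.
The 4th edge added is 1–2.

1-2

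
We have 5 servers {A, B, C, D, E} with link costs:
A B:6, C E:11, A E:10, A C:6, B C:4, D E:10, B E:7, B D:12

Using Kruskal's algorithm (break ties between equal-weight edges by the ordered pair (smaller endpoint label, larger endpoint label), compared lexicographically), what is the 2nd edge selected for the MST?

A-B

Sort edges by weight, then run Kruskal:
B C (4): add — endpoints in different components.
A B (6): add — endpoints in different components.
A C (6): skip — A and C already connected.
B E (7): add — endpoints in different components.
A E (10): skip — A and E already connected.
D E (10): add — endpoints in different components.
The 2nd edge added is A B.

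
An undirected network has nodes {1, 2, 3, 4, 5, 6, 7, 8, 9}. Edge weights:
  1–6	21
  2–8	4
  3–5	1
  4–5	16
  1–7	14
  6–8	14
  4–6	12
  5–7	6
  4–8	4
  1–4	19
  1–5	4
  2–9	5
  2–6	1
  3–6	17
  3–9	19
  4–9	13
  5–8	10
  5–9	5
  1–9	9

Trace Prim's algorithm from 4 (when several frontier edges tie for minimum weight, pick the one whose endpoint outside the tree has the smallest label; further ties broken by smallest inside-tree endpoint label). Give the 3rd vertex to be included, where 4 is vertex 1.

Prim, starting at 4.
Step 1: cheapest edge leaving the tree is 4–8 (4); add 8.
Step 2: cheapest edge leaving the tree is 2–8 (4); add 2.
Step 3: cheapest edge leaving the tree is 2–6 (1); add 6.
Step 4: cheapest edge leaving the tree is 2–9 (5); add 9.
Step 5: cheapest edge leaving the tree is 5–9 (5); add 5.
Step 6: cheapest edge leaving the tree is 3–5 (1); add 3.
Step 7: cheapest edge leaving the tree is 1–5 (4); add 1.
Step 8: cheapest edge leaving the tree is 5–7 (6); add 7.
Vertex order: 4, 8, 2, 6, 9, 5, 3, 1, 7. The 3rd vertex is 2.

2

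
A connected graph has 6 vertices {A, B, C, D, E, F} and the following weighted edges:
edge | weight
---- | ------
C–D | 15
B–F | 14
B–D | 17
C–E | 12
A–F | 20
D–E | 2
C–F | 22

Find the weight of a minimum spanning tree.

Grow the tree from C using Prim:
Step 1: frontier [C–E 12, C–D 15, C–F 22] → take C–E (12); add E.
Step 2: frontier [C–D 15, C–F 22, D–E 2] → take D–E (2); add D.
Step 3: frontier [C–F 22, B–D 17] → take B–D (17); add B.
Step 4: frontier [B–F 14, C–F 22] → take B–F (14); add F.
Step 5: frontier [A–F 20] → take A–F (20); add A.
MST edges: C–E, D–E, B–D, B–F, A–F; total weight 12+2+17+14+20 = 65.

65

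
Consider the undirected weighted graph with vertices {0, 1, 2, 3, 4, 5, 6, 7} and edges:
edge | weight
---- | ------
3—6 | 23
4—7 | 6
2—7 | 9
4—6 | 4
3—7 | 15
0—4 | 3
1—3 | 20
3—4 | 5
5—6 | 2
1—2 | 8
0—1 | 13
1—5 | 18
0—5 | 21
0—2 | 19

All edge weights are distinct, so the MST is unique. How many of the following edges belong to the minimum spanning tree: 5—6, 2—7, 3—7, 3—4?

3

Kruskal: consider edges lightest-first.
5—6 (2): add — endpoints in different components.
0—4 (3): add — endpoints in different components.
4—6 (4): add — endpoints in different components.
3—4 (5): add — endpoints in different components.
4—7 (6): add — endpoints in different components.
1—2 (8): add — endpoints in different components.
2—7 (9): add — endpoints in different components.
MST edge set: {5—6, 0—4, 4—6, 3—4, 4—7, 1—2, 2—7}.
Of the listed edges, {5—6, 2—7, 3—4} are in the MST → 3.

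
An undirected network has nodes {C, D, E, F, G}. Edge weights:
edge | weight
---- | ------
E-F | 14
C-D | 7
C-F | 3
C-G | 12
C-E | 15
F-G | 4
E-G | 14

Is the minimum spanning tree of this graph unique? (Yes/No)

Sort edges by weight, then run Kruskal:
C-F (3): add — endpoints in different components.
F-G (4): add — endpoints in different components.
C-D (7): add — endpoints in different components.
C-G (12): skip — C and G already connected.
E-F (14): add — endpoints in different components.
Non-tree edge E-G has weight 14, equal to the heaviest edge on its tree cycle — swapping gives another MST of the same weight. Not unique.

No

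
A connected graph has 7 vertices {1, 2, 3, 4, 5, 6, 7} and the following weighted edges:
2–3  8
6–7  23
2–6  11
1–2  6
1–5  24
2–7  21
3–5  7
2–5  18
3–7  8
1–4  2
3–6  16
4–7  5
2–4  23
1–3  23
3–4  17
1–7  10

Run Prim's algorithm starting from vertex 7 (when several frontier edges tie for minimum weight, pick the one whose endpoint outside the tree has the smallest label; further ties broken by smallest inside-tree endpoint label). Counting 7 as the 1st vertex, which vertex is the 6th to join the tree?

5

Prim, starting at 7.
Step 1: cheapest edge leaving the tree is 4–7 (5); add 4.
Step 2: cheapest edge leaving the tree is 1–4 (2); add 1.
Step 3: cheapest edge leaving the tree is 1–2 (6); add 2.
Step 4: cheapest edge leaving the tree is 2–3 (8); add 3.
Step 5: cheapest edge leaving the tree is 3–5 (7); add 5.
Step 6: cheapest edge leaving the tree is 2–6 (11); add 6.
Vertex order: 7, 4, 1, 2, 3, 5, 6. The 6th vertex is 5.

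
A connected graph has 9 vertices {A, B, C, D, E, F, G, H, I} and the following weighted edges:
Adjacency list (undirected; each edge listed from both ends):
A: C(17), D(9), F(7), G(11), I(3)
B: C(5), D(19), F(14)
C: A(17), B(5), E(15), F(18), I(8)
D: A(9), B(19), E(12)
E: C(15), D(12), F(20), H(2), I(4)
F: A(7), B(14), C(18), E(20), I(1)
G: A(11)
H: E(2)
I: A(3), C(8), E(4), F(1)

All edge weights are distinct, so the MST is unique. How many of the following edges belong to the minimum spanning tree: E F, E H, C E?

Kruskal: consider edges lightest-first.
F I (1): add — endpoints in different components.
E H (2): add — endpoints in different components.
A I (3): add — endpoints in different components.
E I (4): add — endpoints in different components.
B C (5): add — endpoints in different components.
A F (7): skip — A and F already connected.
C I (8): add — endpoints in different components.
A D (9): add — endpoints in different components.
A G (11): add — endpoints in different components.
MST edge set: {F I, E H, A I, E I, B C, C I, A D, A G}.
Of the listed edges, {E H} are in the MST → 1.

1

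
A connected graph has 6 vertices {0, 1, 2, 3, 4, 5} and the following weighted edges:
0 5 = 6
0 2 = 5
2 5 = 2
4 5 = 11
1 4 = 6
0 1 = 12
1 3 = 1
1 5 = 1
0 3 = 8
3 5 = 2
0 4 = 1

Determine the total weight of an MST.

Sort edges by weight, then run Kruskal:
0 4 (1): add — endpoints in different components.
1 3 (1): add — endpoints in different components.
1 5 (1): add — endpoints in different components.
2 5 (2): add — endpoints in different components.
3 5 (2): skip — 3 and 5 already connected.
0 2 (5): add — endpoints in different components.
MST edges: 0 4, 1 3, 1 5, 2 5, 0 2; total weight 1+1+1+2+5 = 10.

10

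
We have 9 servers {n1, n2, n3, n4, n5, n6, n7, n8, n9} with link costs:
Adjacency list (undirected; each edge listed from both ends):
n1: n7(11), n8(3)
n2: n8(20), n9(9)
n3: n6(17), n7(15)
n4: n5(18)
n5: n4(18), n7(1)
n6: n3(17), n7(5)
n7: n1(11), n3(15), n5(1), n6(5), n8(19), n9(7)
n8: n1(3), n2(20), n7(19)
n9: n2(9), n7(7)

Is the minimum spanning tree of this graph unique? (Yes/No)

Yes

Sort edges by weight, then run Kruskal:
n5-n7 (1): add — endpoints in different components.
n1-n8 (3): add — endpoints in different components.
n6-n7 (5): add — endpoints in different components.
n7-n9 (7): add — endpoints in different components.
n2-n9 (9): add — endpoints in different components.
n1-n7 (11): add — endpoints in different components.
n3-n7 (15): add — endpoints in different components.
n3-n6 (17): skip — n6 and n3 already connected.
n4-n5 (18): add — endpoints in different components.
Every non-tree edge has weight strictly greater than the heaviest edge on the tree path between its endpoints, so the MST is unique.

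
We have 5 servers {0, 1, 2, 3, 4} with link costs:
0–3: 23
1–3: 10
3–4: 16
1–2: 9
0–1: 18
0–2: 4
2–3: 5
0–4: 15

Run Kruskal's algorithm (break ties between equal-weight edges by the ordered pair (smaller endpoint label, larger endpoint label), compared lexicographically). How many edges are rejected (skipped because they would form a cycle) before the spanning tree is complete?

1

Sort edges by weight, then run Kruskal:
0–2 (4): add. Components now {0,2} {1} {3} {4}
2–3 (5): add. Components now {0,2,3} {1} {4}
1–2 (9): add. Components now {0,1,2,3} {4}
1–3 (10): skip — 1 and 3 already connected.
0–4 (15): add. Components now {0,1,2,3,4}
Edges rejected before the tree was complete: 1.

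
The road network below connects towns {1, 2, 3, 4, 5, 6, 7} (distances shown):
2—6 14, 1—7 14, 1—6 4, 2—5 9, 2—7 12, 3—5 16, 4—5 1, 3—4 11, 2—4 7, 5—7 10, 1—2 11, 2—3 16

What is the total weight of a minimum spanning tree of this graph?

44

Kruskal's algorithm — process edges by increasing weight (ties by edge label):
4—5 (1): add. Components now {1} {2} {3} {4,5} {6} {7}
1—6 (4): add. Components now {1,6} {2} {3} {4,5} {7}
2—4 (7): add. Components now {1,6} {2,4,5} {3} {7}
2—5 (9): skip — 2 and 5 already connected.
5—7 (10): add. Components now {1,6} {2,4,5,7} {3}
1—2 (11): add. Components now {1,2,4,5,6,7} {3}
3—4 (11): add. Components now {1,2,3,4,5,6,7}
MST edges: 4—5, 1—6, 2—4, 5—7, 1—2, 3—4; total weight 1+4+7+10+11+11 = 44.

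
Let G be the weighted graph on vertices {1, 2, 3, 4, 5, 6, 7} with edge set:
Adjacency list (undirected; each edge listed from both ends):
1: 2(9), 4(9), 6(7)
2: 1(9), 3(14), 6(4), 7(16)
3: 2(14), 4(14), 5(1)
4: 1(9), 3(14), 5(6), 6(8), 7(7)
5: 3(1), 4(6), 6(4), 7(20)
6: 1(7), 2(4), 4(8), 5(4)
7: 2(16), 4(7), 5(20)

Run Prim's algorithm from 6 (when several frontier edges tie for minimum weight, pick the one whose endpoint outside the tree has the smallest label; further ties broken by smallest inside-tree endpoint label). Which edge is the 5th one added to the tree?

Grow the tree from 6 using Prim:
Step 1: frontier [2—6 4, 5—6 4, 1—6 7, 4—6 8] → take 2—6 (4); add 2.
Step 2: frontier [1—2 9, 2—3 14, 2—7 16, 5—6 4, 1—6 7, 4—6 8] → take 5—6 (4); add 5.
Step 3: frontier [1—2 9, 2—3 14, 2—7 16, 3—5 1, 4—5 6, 5—7 20, 1—6 7, 4—6 8] → take 3—5 (1); add 3.
Step 4: frontier [1—2 9, 2—7 16, 3—4 14, 4—5 6, 5—7 20, 1—6 7, 4—6 8] → take 4—5 (6); add 4.
Step 5: frontier [1—2 9, 2—7 16, 4—7 7, 1—4 9, 5—7 20, 1—6 7] → take 1—6 (7); add 1.
Step 6: frontier [2—7 16, 4—7 7, 5—7 20] → take 4—7 (7); add 7.
The 5th edge added is 1—6.

1-6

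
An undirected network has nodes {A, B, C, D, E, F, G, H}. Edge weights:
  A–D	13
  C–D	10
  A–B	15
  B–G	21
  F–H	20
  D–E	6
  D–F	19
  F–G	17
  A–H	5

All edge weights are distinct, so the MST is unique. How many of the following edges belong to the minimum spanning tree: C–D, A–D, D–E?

3

Kruskal: consider edges lightest-first.
A–H (5): add — endpoints in different components.
D–E (6): add — endpoints in different components.
C–D (10): add — endpoints in different components.
A–D (13): add — endpoints in different components.
A–B (15): add — endpoints in different components.
F–G (17): add — endpoints in different components.
D–F (19): add — endpoints in different components.
MST edge set: {A–H, D–E, C–D, A–D, A–B, F–G, D–F}.
Of the listed edges, {C–D, A–D, D–E} are in the MST → 3.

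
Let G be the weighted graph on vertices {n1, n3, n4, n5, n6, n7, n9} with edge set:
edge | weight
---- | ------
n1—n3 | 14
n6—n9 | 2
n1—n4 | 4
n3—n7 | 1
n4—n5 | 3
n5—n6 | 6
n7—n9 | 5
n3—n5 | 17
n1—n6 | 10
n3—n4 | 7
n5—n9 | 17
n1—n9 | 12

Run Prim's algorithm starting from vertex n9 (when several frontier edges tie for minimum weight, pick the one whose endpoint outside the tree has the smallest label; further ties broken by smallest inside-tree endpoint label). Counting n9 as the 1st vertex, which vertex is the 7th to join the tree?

n1

Prim's algorithm from n9:
Step 1: cheapest edge leaving the tree is n6—n9 (2); add n6.
Step 2: cheapest edge leaving the tree is n7—n9 (5); add n7.
Step 3: cheapest edge leaving the tree is n3—n7 (1); add n3.
Step 4: cheapest edge leaving the tree is n5—n6 (6); add n5.
Step 5: cheapest edge leaving the tree is n4—n5 (3); add n4.
Step 6: cheapest edge leaving the tree is n1—n4 (4); add n1.
Vertex order: n9, n6, n7, n3, n5, n4, n1. The 7th vertex is n1.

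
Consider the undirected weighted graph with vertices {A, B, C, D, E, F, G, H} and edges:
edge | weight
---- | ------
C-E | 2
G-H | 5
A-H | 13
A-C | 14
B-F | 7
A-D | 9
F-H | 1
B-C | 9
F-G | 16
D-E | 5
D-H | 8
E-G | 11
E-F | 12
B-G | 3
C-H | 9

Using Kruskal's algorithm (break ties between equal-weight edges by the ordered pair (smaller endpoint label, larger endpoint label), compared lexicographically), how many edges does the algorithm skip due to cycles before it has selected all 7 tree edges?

Sort edges by weight, then run Kruskal:
F-H (1): add — endpoints in different components.
C-E (2): add — endpoints in different components.
B-G (3): add — endpoints in different components.
D-E (5): add — endpoints in different components.
G-H (5): add — endpoints in different components.
B-F (7): skip — B and F already connected.
D-H (8): add — endpoints in different components.
A-D (9): add — endpoints in different components.
Edges rejected before the tree was complete: 1.

1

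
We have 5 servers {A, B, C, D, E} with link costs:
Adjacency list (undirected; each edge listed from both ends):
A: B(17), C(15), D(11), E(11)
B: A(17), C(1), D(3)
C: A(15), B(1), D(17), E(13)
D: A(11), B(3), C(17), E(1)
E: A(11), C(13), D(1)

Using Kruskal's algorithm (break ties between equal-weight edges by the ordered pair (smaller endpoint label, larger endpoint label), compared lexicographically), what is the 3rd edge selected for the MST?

Kruskal: consider edges lightest-first.
B C (1): add. Components now {A} {B,C} {D} {E}
D E (1): add. Components now {A} {B,C} {D,E}
B D (3): add. Components now {A} {B,C,D,E}
A D (11): add. Components now {A,B,C,D,E}
The 3rd edge added is B D.

B-D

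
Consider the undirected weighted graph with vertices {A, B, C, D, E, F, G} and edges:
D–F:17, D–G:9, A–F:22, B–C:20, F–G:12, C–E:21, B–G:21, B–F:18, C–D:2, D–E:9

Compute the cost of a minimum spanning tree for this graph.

72

Prim, starting at F.
Step 1: cheapest edge leaving the tree is F–G (12); add G.
Step 2: cheapest edge leaving the tree is D–G (9); add D.
Step 3: cheapest edge leaving the tree is C–D (2); add C.
Step 4: cheapest edge leaving the tree is D–E (9); add E.
Step 5: cheapest edge leaving the tree is B–F (18); add B.
Step 6: cheapest edge leaving the tree is A–F (22); add A.
MST edges: F–G, D–G, C–D, D–E, B–F, A–F; total weight 12+9+2+9+18+22 = 72.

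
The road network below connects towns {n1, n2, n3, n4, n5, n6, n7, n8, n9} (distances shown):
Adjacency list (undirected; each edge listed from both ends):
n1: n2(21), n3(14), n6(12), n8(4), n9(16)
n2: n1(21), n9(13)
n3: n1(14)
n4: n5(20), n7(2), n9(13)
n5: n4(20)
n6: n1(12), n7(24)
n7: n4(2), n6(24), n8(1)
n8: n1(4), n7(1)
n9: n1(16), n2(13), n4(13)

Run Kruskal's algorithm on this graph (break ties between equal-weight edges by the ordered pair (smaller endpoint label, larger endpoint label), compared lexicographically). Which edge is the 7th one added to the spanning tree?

Kruskal's algorithm — process edges by increasing weight (ties by edge label):
n7–n8 (1): add — endpoints in different components.
n4–n7 (2): add — endpoints in different components.
n1–n8 (4): add — endpoints in different components.
n1–n6 (12): add — endpoints in different components.
n2–n9 (13): add — endpoints in different components.
n4–n9 (13): add — endpoints in different components.
n1–n3 (14): add — endpoints in different components.
n1–n9 (16): skip — n9 and n1 already connected.
n4–n5 (20): add — endpoints in different components.
The 7th edge added is n1–n3.

n1-n3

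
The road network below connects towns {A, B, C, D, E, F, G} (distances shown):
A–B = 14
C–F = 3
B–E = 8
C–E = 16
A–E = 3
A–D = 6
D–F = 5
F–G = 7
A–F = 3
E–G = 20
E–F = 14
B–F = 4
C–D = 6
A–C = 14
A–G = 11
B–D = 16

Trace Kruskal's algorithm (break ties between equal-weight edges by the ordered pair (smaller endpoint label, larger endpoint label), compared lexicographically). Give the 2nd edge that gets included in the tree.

A-F

Kruskal's algorithm — process edges by increasing weight (ties by edge label):
A–E (3): add. Components now {A,E} {B} {C} {D} {F} {G}
A–F (3): add. Components now {A,E,F} {B} {C} {D} {G}
C–F (3): add. Components now {A,C,E,F} {B} {D} {G}
B–F (4): add. Components now {A,B,C,E,F} {D} {G}
D–F (5): add. Components now {A,B,C,D,E,F} {G}
A–D (6): skip — A and D already connected.
C–D (6): skip — C and D already connected.
F–G (7): add. Components now {A,B,C,D,E,F,G}
The 2nd edge added is A–F.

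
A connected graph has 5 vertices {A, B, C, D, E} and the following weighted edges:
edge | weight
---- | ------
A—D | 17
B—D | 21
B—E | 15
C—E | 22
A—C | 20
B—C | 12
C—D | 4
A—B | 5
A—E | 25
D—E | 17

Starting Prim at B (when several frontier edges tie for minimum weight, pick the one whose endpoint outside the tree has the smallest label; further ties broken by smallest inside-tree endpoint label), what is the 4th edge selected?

Prim's algorithm from B:
Step 1: frontier [A—B 5, B—C 12, B—E 15, B—D 21] → take A—B (5); add A.
Step 2: frontier [A—D 17, A—C 20, A—E 25, B—C 12, B—E 15, B—D 21] → take B—C (12); add C.
Step 3: frontier [A—D 17, A—E 25, B—E 15, B—D 21, C—D 4, C—E 22] → take C—D (4); add D.
Step 4: frontier [A—E 25, B—E 15, C—E 22, D—E 17] → take B—E (15); add E.
The 4th edge added is B—E.

B-E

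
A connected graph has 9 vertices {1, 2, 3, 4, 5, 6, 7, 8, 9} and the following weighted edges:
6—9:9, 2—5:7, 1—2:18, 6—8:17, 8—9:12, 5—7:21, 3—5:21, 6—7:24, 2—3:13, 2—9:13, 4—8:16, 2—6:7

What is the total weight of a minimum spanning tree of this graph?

103

Prim, starting at 4.
Step 1: frontier [4—8 16] → take 4—8 (16); add 8.
Step 2: frontier [8—9 12, 6—8 17] → take 8—9 (12); add 9.
Step 3: frontier [6—8 17, 6—9 9, 2—9 13] → take 6—9 (9); add 6.
Step 4: frontier [2—6 7, 6—7 24, 2—9 13] → take 2—6 (7); add 2.
Step 5: frontier [2—5 7, 2—3 13, 1—2 18, 6—7 24] → take 2—5 (7); add 5.
Step 6: frontier [2—3 13, 1—2 18, 3—5 21, 5—7 21, 6—7 24] → take 2—3 (13); add 3.
Step 7: frontier [1—2 18, 5—7 21, 6—7 24] → take 1—2 (18); add 1.
Step 8: frontier [5—7 21, 6—7 24] → take 5—7 (21); add 7.
MST edges: 4—8, 8—9, 6—9, 2—6, 2—5, 2—3, 1—2, 5—7; total weight 16+12+9+7+7+13+18+21 = 103.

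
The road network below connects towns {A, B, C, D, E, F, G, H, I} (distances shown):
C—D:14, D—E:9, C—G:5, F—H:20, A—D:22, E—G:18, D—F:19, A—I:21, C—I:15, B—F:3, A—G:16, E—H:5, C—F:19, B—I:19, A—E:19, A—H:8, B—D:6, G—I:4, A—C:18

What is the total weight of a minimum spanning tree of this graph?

54

Kruskal's algorithm — process edges by increasing weight (ties by edge label):
B—F (3): add — endpoints in different components.
G—I (4): add — endpoints in different components.
C—G (5): add — endpoints in different components.
E—H (5): add — endpoints in different components.
B—D (6): add — endpoints in different components.
A—H (8): add — endpoints in different components.
D—E (9): add — endpoints in different components.
C—D (14): add — endpoints in different components.
MST edges: B—F, G—I, C—G, E—H, B—D, A—H, D—E, C—D; total weight 3+4+5+5+6+8+9+14 = 54.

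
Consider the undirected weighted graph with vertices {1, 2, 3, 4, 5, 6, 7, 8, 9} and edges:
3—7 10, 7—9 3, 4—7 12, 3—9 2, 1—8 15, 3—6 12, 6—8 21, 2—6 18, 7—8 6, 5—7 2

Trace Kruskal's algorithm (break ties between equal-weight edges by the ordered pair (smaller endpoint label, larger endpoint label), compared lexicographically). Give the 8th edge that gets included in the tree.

Kruskal: consider edges lightest-first.
3—9 (2): add — endpoints in different components.
5—7 (2): add — endpoints in different components.
7—9 (3): add — endpoints in different components.
7—8 (6): add — endpoints in different components.
3—7 (10): skip — 3 and 7 already connected.
3—6 (12): add — endpoints in different components.
4—7 (12): add — endpoints in different components.
1—8 (15): add — endpoints in different components.
2—6 (18): add — endpoints in different components.
The 8th edge added is 2—6.

2-6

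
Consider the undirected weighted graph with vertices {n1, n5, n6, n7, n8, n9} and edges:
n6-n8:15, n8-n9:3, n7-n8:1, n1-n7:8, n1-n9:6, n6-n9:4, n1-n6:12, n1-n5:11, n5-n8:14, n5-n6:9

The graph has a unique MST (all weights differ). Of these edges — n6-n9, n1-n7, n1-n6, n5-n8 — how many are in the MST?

Kruskal's algorithm — process edges by increasing weight (ties by edge label):
n7-n8 (1): add — endpoints in different components.
n8-n9 (3): add — endpoints in different components.
n6-n9 (4): add — endpoints in different components.
n1-n9 (6): add — endpoints in different components.
n1-n7 (8): skip — n7 and n1 already connected.
n5-n6 (9): add — endpoints in different components.
MST edge set: {n7-n8, n8-n9, n6-n9, n1-n9, n5-n6}.
Of the listed edges, {n6-n9} are in the MST → 1.

1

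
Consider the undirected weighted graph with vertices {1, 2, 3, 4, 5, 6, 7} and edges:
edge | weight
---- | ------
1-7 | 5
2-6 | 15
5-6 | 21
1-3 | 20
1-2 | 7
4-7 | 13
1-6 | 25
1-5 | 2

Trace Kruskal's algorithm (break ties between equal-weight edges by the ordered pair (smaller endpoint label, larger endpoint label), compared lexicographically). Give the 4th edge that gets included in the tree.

Sort edges by weight, then run Kruskal:
1-5 (2): add — endpoints in different components.
1-7 (5): add — endpoints in different components.
1-2 (7): add — endpoints in different components.
4-7 (13): add — endpoints in different components.
2-6 (15): add — endpoints in different components.
1-3 (20): add — endpoints in different components.
The 4th edge added is 4-7.

4-7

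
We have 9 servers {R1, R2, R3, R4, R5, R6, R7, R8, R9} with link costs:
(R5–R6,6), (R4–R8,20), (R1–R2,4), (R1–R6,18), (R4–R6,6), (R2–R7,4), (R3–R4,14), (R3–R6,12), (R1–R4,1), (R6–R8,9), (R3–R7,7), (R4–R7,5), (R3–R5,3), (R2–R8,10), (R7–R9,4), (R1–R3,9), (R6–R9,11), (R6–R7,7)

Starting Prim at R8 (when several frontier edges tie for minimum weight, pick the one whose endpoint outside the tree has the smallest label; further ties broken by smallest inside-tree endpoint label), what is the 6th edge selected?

R7-R9

Prim's algorithm from R8:
Step 1: cheapest edge leaving the tree is R6–R8 (9); add R6.
Step 2: cheapest edge leaving the tree is R4–R6 (6); add R4.
Step 3: cheapest edge leaving the tree is R1–R4 (1); add R1.
Step 4: cheapest edge leaving the tree is R1–R2 (4); add R2.
Step 5: cheapest edge leaving the tree is R2–R7 (4); add R7.
Step 6: cheapest edge leaving the tree is R7–R9 (4); add R9.
Step 7: cheapest edge leaving the tree is R5–R6 (6); add R5.
Step 8: cheapest edge leaving the tree is R3–R5 (3); add R3.
The 6th edge added is R7–R9.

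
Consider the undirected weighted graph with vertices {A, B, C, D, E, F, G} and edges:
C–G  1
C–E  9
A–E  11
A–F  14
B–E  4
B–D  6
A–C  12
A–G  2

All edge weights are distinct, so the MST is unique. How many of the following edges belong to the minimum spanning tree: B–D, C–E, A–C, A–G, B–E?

4

Sort edges by weight, then run Kruskal:
C–G (1): add. Components now {A} {B} {C,G} {D} {E} {F}
A–G (2): add. Components now {A,C,G} {B} {D} {E} {F}
B–E (4): add. Components now {A,C,G} {B,E} {D} {F}
B–D (6): add. Components now {A,C,G} {B,D,E} {F}
C–E (9): add. Components now {A,B,C,D,E,G} {F}
A–E (11): skip — A and E already connected.
A–C (12): skip — A and C already connected.
A–F (14): add. Components now {A,B,C,D,E,F,G}
MST edge set: {C–G, A–G, B–E, B–D, C–E, A–F}.
Of the listed edges, {B–D, C–E, A–G, B–E} are in the MST → 4.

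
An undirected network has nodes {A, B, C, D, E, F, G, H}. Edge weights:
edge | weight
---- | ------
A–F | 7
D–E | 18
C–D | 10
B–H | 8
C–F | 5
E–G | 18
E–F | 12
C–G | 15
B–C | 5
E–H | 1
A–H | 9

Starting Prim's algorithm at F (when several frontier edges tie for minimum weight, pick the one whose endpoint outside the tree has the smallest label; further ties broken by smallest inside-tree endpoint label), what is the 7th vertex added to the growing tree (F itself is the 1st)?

Prim, starting at F.
Step 1: cheapest edge leaving the tree is C–F (5); add C.
Step 2: cheapest edge leaving the tree is B–C (5); add B.
Step 3: cheapest edge leaving the tree is A–F (7); add A.
Step 4: cheapest edge leaving the tree is B–H (8); add H.
Step 5: cheapest edge leaving the tree is E–H (1); add E.
Step 6: cheapest edge leaving the tree is C–D (10); add D.
Step 7: cheapest edge leaving the tree is C–G (15); add G.
Vertex order: F, C, B, A, H, E, D, G. The 7th vertex is D.

D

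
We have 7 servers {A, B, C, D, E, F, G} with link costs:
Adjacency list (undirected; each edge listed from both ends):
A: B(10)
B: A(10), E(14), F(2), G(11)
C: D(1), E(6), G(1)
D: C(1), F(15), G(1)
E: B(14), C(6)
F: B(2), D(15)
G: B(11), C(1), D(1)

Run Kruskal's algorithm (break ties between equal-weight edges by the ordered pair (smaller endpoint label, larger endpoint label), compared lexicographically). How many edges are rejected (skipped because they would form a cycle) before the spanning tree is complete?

Kruskal: consider edges lightest-first.
C D (1): add. Components now {A} {B} {C,D} {E} {F} {G}
C G (1): add. Components now {A} {B} {C,D,G} {E} {F}
D G (1): skip — D and G already connected.
B F (2): add. Components now {A} {B,F} {C,D,G} {E}
C E (6): add. Components now {A} {B,F} {C,D,E,G}
A B (10): add. Components now {A,B,F} {C,D,E,G}
B G (11): add. Components now {A,B,C,D,E,F,G}
Edges rejected before the tree was complete: 1.

1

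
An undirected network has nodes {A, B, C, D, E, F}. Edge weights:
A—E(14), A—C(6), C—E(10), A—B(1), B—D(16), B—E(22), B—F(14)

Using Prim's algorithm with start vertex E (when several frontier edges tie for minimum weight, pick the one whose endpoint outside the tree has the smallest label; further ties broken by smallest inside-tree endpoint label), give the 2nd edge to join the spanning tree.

A-C

Prim's algorithm from E:
Step 1: frontier [C—E 10, A—E 14, B—E 22] → take C—E (10); add C.
Step 2: frontier [A—C 6, A—E 14, B—E 22] → take A—C (6); add A.
Step 3: frontier [A—B 1, B—E 22] → take A—B (1); add B.
Step 4: frontier [B—F 14, B—D 16] → take B—F (14); add F.
Step 5: frontier [B—D 16] → take B—D (16); add D.
The 2nd edge added is A—C.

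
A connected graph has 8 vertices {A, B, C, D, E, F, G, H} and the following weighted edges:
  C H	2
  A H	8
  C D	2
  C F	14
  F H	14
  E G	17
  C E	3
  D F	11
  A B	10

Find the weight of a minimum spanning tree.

53

Grow the tree from A using Prim:
Step 1: frontier [A H 8, A B 10] → take A H (8); add H.
Step 2: frontier [A B 10, C H 2, F H 14] → take C H (2); add C.
Step 3: frontier [A B 10, C D 2, C E 3, C F 14, F H 14] → take C D (2); add D.
Step 4: frontier [A B 10, C E 3, C F 14, D F 11, F H 14] → take C E (3); add E.
Step 5: frontier [A B 10, C F 14, D F 11, E G 17, F H 14] → take A B (10); add B.
Step 6: frontier [C F 14, D F 11, E G 17, F H 14] → take D F (11); add F.
Step 7: frontier [E G 17] → take E G (17); add G.
MST edges: A H, C H, C D, C E, A B, D F, E G; total weight 8+2+2+3+10+11+17 = 53.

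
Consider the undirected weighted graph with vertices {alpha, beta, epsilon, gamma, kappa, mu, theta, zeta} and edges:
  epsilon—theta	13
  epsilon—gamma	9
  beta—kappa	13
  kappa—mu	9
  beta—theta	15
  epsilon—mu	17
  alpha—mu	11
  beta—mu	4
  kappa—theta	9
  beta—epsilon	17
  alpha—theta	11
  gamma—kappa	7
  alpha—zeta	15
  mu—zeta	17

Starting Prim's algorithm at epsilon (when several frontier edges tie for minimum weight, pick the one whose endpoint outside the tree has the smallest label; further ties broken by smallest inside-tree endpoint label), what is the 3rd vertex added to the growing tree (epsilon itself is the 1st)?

Prim's algorithm from epsilon:
Step 1: frontier [epsilon—gamma 9, epsilon—theta 13, beta—epsilon 17, epsilon—mu 17] → take epsilon—gamma (9); add gamma.
Step 2: frontier [epsilon—theta 13, beta—epsilon 17, epsilon—mu 17, gamma—kappa 7] → take gamma—kappa (7); add kappa.
Step 3: frontier [epsilon—theta 13, beta—epsilon 17, epsilon—mu 17, kappa—mu 9, kappa—theta 9, beta—kappa 13] → take kappa—mu (9); add mu.
Step 4: frontier [epsilon—theta 13, beta—epsilon 17, kappa—theta 9, beta—kappa 13, beta—mu 4, alpha—mu 11, mu—zeta 17] → take beta—mu (4); add beta.
Step 5: frontier [beta—theta 15, epsilon—theta 13, kappa—theta 9, alpha—mu 11, mu—zeta 17] → take kappa—theta (9); add theta.
Step 6: frontier [alpha—mu 11, mu—zeta 17, alpha—theta 11] → take alpha—mu (11); add alpha.
Step 7: frontier [alpha—zeta 15, mu—zeta 17] → take alpha—zeta (15); add zeta.
Vertex order: epsilon, gamma, kappa, mu, beta, theta, alpha, zeta. The 3rd vertex is kappa.

kappa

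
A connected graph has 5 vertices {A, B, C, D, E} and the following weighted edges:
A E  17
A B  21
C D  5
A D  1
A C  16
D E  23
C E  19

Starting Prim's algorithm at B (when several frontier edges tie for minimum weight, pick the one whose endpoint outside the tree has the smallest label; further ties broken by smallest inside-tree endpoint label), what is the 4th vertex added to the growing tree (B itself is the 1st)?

C

Prim, starting at B.
Step 1: cheapest edge leaving the tree is A B (21); add A.
Step 2: cheapest edge leaving the tree is A D (1); add D.
Step 3: cheapest edge leaving the tree is C D (5); add C.
Step 4: cheapest edge leaving the tree is A E (17); add E.
Vertex order: B, A, D, C, E. The 4th vertex is C.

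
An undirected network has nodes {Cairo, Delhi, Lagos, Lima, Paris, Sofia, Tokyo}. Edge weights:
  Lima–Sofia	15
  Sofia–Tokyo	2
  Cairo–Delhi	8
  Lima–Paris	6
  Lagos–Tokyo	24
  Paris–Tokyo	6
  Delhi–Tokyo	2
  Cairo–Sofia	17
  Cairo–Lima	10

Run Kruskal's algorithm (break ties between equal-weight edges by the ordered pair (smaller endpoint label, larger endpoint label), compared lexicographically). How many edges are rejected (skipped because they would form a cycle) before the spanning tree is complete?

3

Kruskal: consider edges lightest-first.
Delhi–Tokyo (2): add — endpoints in different components.
Sofia–Tokyo (2): add — endpoints in different components.
Lima–Paris (6): add — endpoints in different components.
Paris–Tokyo (6): add — endpoints in different components.
Cairo–Delhi (8): add — endpoints in different components.
Cairo–Lima (10): skip — Cairo and Lima already connected.
Lima–Sofia (15): skip — Sofia and Lima already connected.
Cairo–Sofia (17): skip — Cairo and Sofia already connected.
Lagos–Tokyo (24): add — endpoints in different components.
Edges rejected before the tree was complete: 3.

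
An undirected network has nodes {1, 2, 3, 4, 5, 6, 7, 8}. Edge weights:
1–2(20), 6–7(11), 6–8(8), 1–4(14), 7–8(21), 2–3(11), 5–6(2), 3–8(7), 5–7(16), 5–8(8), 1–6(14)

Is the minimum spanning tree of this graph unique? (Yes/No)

No

Sort edges by weight, then run Kruskal:
5–6 (2): add — endpoints in different components.
3–8 (7): add — endpoints in different components.
5–8 (8): add — endpoints in different components.
6–8 (8): skip — 6 and 8 already connected.
2–3 (11): add — endpoints in different components.
6–7 (11): add — endpoints in different components.
1–4 (14): add — endpoints in different components.
1–6 (14): add — endpoints in different components.
Non-tree edge 6–8 has weight 8, equal to the heaviest edge on its tree cycle — swapping gives another MST of the same weight. Not unique.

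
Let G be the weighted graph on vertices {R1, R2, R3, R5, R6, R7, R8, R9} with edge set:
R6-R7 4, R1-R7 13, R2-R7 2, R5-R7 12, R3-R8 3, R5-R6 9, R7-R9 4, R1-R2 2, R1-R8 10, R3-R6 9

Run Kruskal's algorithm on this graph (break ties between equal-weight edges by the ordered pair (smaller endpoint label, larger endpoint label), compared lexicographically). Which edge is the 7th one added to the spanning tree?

Sort edges by weight, then run Kruskal:
R1-R2 (2): add — endpoints in different components.
R2-R7 (2): add — endpoints in different components.
R3-R8 (3): add — endpoints in different components.
R6-R7 (4): add — endpoints in different components.
R7-R9 (4): add — endpoints in different components.
R3-R6 (9): add — endpoints in different components.
R5-R6 (9): add — endpoints in different components.
The 7th edge added is R5-R6.

R5-R6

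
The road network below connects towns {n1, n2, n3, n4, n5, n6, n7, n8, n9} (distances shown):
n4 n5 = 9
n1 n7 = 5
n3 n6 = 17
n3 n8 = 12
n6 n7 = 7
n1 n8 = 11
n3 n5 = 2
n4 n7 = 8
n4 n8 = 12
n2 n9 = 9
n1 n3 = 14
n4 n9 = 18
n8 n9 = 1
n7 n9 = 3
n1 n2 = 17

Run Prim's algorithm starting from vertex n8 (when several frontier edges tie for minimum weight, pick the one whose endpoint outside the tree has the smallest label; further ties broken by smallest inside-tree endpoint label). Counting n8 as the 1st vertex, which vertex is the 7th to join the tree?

n2

Grow the tree from n8 using Prim:
Step 1: cheapest edge leaving the tree is n8 n9 (1); add n9.
Step 2: cheapest edge leaving the tree is n7 n9 (3); add n7.
Step 3: cheapest edge leaving the tree is n1 n7 (5); add n1.
Step 4: cheapest edge leaving the tree is n6 n7 (7); add n6.
Step 5: cheapest edge leaving the tree is n4 n7 (8); add n4.
Step 6: cheapest edge leaving the tree is n2 n9 (9); add n2.
Step 7: cheapest edge leaving the tree is n4 n5 (9); add n5.
Step 8: cheapest edge leaving the tree is n3 n5 (2); add n3.
Vertex order: n8, n9, n7, n1, n6, n4, n2, n5, n3. The 7th vertex is n2.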